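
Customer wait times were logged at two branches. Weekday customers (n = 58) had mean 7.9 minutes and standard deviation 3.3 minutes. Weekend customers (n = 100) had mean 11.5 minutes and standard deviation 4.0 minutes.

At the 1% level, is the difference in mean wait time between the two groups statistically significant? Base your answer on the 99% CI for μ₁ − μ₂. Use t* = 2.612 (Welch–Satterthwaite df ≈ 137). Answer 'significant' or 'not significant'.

SE₁ = s₁/√n₁ = 3.3/√58 = 0.4333; SE₂ = 4.0/√100 = 0.4000.
Independent samples, unequal variances: SE_diff = √(SE₁² + SE₂²) = √(0.18774889 + 0.16) = 0.5897.
t* = 2.612, so margin of error = 2.612 × 0.5897 = 1.5403.
Difference in means = 7.9 − 11.5 = -3.6000.
-3.6000 ± 1.5403 → (-5.1403, -2.0597).
The interval (-5.1403, -2.0597) does not contain 0, so the difference is significant.

significant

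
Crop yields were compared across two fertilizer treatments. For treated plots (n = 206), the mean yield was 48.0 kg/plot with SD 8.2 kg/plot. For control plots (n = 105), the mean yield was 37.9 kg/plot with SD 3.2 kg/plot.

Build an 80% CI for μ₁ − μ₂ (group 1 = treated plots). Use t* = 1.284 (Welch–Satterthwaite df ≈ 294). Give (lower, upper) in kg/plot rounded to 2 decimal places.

SE₁ = s₁/√n₁ = 8.2/√206 = 0.5713; SE₂ = 3.2/√105 = 0.3123.
Independent samples, unequal variances: SE_diff = √(SE₁² + SE₂²) = √(0.32638369 + 0.09753129) = 0.6511.
t* = 1.284, so margin of error = 1.284 × 0.6511 = 0.8360.
Difference in means = 48.0 − 37.9 = 10.1000.
10.1000 ± 0.8360 → (9.26, 10.94).

(9.26, 10.94)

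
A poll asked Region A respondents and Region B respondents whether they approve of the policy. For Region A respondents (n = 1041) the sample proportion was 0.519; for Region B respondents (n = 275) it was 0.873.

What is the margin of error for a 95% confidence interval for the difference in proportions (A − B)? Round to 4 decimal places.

0.0497

The two standard errors are √(0.5190×0.4810/1041) = 0.01549 and √(0.8730×0.1270/275) = 0.02008.
Because the samples are independent, SE_diff = √(0.01549² + 0.02008²) = 0.02536.
Using z* = 1.960 for 95%, ME = 1.960 × 0.02536 = 0.04971.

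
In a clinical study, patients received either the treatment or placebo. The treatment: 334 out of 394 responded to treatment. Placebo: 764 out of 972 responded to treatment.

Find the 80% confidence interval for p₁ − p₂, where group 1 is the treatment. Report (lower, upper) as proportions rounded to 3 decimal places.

p̂₁ = 334/394 = 0.8477 and p̂₂ = 764/972 = 0.7860.
SE₁ = √(p̂₁(1−p̂₁)/n₁) = √(0.8477·0.1523/394) = 0.01810; SE₂ = √(0.7860·0.2140/972) = 0.01315.
Independent samples: SE of the difference = √(SE₁² + SE₂²) = √(0.00032761 + 0.0001729225) = 0.02237.
z* for 80% confidence is 1.282, so the margin of error is 1.282 × 0.02237 = 0.02868.
Point estimate p̂₁ − p̂₂ = 0.8477 − 0.7860 = 0.0617.
0.0617 ± 0.02868 → (0.033, 0.090).

(0.033, 0.090)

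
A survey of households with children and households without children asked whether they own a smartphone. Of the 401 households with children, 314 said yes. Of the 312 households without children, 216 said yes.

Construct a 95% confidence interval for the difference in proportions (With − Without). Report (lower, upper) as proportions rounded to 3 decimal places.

p̂₁ = 314/401 = 0.7830 and p̂₂ = 216/312 = 0.6923.
SE₁ = √(p̂₁(1−p̂₁)/n₁) = √(0.7830·0.2170/401) = 0.02058; SE₂ = √(0.6923·0.3077/312) = 0.02613.
Independent samples: SE of the difference = √(SE₁² + SE₂²) = √(0.0004235364 + 0.0006827769) = 0.03326.
z* for 95% confidence is 1.960, so the margin of error is 1.960 × 0.03326 = 0.06519.
Point estimate p̂₁ − p̂₂ = 0.7830 − 0.6923 = 0.0907.
0.0907 ± 0.06519 → (0.026, 0.156).

(0.026, 0.156)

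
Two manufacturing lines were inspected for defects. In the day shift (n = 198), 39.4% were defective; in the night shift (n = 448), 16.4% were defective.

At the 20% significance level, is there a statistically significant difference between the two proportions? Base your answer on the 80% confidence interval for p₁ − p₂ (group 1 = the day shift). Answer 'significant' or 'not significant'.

significant

SE₁ = √(p̂₁(1−p̂₁)/n₁) = √(0.3940·0.6060/198) = 0.03473; SE₂ = √(0.1640·0.8360/448) = 0.01749.
Independent samples: SE of the difference = √(SE₁² + SE₂²) = √(0.0012061729 + 0.0003059001) = 0.03889.
z* for 80% confidence is 1.282, so the margin of error is 1.282 × 0.03889 = 0.04986.
Point estimate p̂₁ − p̂₂ = 0.3940 − 0.1640 = 0.2300.
0.2300 ± 0.04986 → (0.18014, 0.27986).
The interval (0.18014, 0.27986) does not contain 0, so the difference is significant.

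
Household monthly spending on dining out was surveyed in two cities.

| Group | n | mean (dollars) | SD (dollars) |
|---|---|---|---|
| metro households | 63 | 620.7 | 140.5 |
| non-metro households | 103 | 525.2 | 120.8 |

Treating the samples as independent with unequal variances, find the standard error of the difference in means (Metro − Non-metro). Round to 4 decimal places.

SE₁ = s₁/√n₁ = 140.5/√63 = 17.7013; SE₂ = 120.8/√103 = 11.9028.
Independent samples, unequal variances: SE_diff = √(SE₁² + SE₂²) = √(313.33602169 + 141.67664784) = 21.3310.

21.3310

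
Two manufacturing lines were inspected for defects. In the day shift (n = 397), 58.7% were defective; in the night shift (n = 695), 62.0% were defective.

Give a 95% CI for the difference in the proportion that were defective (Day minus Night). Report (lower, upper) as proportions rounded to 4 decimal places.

SE₁ = √(p̂₁(1−p̂₁)/n₁) = √(0.5870·0.4130/397) = 0.02471; SE₂ = √(0.6200·0.3800/695) = 0.01841.
Independent samples: SE of the difference = √(SE₁² + SE₂²) = √(0.0006105841 + 0.0003389281) = 0.03081.
z* for 95% confidence is 1.960, so the margin of error is 1.960 × 0.03081 = 0.06039.
Point estimate p̂₁ − p̂₂ = 0.5870 − 0.6200 = -0.0330.
-0.0330 ± 0.06039 → (-0.0934, 0.0274).

(-0.0934, 0.0274)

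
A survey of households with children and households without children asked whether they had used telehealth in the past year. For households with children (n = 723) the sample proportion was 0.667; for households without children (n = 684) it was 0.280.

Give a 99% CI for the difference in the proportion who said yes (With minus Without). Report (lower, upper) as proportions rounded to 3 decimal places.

(0.324, 0.450)

Each SE is √(p̂(1−p̂)/n): √(0.6670·0.3330/723) = 0.01753 and √(0.2800·0.7200/684) = 0.01717.
SE(p̂₁ − p̂₂) = √(SE₁² + SE₂²) = √(0.0003073009 + 0.0002948089) = 0.02454, since the two samples are independent.
At 99% confidence z* = 2.576; margin = 2.576 × 0.02454 = 0.06322.
The difference is 0.6670 − 0.2800 = 0.3870, so the interval is 0.3870 ± 0.06322 = (0.324, 0.450).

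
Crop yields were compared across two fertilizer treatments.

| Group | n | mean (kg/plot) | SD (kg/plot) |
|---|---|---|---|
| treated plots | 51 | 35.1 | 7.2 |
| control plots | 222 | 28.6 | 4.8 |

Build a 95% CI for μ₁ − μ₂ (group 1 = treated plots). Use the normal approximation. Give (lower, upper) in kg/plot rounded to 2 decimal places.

SE₁ = s₁/√n₁ = 7.2/√51 = 1.0082; SE₂ = 4.8/√222 = 0.3222.
Independent samples, unequal variances: SE_diff = √(SE₁² + SE₂²) = √(1.01646724 + 0.10381284) = 1.0584.
z* = 1.960, so margin of error = 1.960 × 1.0584 = 2.0745.
Difference in means = 35.1 − 28.6 = 6.5000.
6.5000 ± 2.0745 → (4.43, 8.57).

(4.43, 8.57)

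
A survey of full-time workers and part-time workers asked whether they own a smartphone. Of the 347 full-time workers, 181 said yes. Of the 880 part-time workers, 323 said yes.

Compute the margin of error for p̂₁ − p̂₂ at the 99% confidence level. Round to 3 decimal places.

0.081

Sample proportions: 181/347 = 0.5216, 323/880 = 0.3670.
Each SE is √(p̂(1−p̂)/n): √(0.5216·0.4784/347) = 0.02682 and √(0.3670·0.6330/880) = 0.01625.
SE(p̂₁ − p̂₂) = √(SE₁² + SE₂²) = √(0.0007193124 + 0.0002640625) = 0.03136, since the two samples are independent.
At 99% confidence z* = 2.576; margin = 2.576 × 0.03136 = 0.08078.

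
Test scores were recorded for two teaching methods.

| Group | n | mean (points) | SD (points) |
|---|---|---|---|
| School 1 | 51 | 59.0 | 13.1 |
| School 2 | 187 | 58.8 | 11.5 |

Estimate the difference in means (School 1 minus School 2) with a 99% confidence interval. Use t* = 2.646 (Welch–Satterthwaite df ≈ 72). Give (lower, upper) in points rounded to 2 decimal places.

Standard errors of each mean: 13.1/√51 = 1.8344 and 11.5/√187 = 0.8410.
SE(x̄₁ − x̄₂) = √(1.8344² + 0.8410²) = 2.0180 for independent samples with unequal variances.
With t* = 2.646, the margin is 2.646 × 2.0180 = 5.3396.
x̄₁ − x̄₂ = 59.0 − 58.8 = 0.2000; the interval is 0.2000 ± 5.3396 = (-5.14, 5.54).

(-5.14, 5.54)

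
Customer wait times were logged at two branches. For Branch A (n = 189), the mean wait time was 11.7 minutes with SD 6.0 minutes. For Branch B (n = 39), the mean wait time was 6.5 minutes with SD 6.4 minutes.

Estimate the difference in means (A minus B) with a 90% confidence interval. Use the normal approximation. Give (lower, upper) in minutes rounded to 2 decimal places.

SE₁ = s₁/√n₁ = 6.0/√189 = 0.4364; SE₂ = 6.4/√39 = 1.0248.
Independent samples, unequal variances: SE_diff = √(SE₁² + SE₂²) = √(0.19044496 + 1.05021504) = 1.1138.
z* = 1.645, so margin of error = 1.645 × 1.1138 = 1.8322.
Difference in means = 11.7 − 6.5 = 5.2000.
5.2000 ± 1.8322 → (3.37, 7.03).

(3.37, 7.03)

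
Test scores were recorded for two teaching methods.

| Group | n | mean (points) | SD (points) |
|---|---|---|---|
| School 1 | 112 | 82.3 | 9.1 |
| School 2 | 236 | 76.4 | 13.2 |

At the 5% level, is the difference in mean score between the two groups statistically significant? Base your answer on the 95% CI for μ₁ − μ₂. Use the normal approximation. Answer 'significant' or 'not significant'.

Standard errors of each mean: 9.1/√112 = 0.8599 and 13.2/√236 = 0.8592.
SE(x̄₁ − x̄₂) = √(0.8599² + 0.8592²) = 1.2156 for independent samples with unequal variances.
With z* = 1.960, the margin is 1.960 × 1.2156 = 2.3826.
x̄₁ − x̄₂ = 82.3 − 76.4 = 5.9000; the interval is 5.9000 ± 2.3826 = (3.5174, 8.2826).
The interval (3.5174, 8.2826) does not contain 0, so the difference is significant.

significant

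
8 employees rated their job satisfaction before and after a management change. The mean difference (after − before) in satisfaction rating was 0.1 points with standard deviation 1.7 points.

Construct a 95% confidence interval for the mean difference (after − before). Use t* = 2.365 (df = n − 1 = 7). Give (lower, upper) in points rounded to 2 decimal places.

(-1.32, 1.52)

Paired design: SE = s_d/√n = 1.7/√8 = 0.6010.
t* = 2.365; margin of error = 2.365 × 0.6010 = 1.4214.
0.1 ± 1.4214 → (-1.32, 1.52).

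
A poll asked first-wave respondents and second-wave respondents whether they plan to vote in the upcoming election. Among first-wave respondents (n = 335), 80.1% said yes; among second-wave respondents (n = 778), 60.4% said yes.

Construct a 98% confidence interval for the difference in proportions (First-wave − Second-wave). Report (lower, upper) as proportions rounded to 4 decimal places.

The two standard errors are √(0.8010×0.1990/335) = 0.02181 and √(0.6040×0.3960/778) = 0.01753.
Because the samples are independent, SE_diff = √(0.02181² + 0.01753²) = 0.02798.
Using z* = 2.326 for 98%, ME = 2.326 × 0.02798 = 0.06508.
p̂₁ − p̂₂ = 0.1970; interval 0.1970 ± 0.06508 gives (0.1319, 0.2621).

(0.1319, 0.2621)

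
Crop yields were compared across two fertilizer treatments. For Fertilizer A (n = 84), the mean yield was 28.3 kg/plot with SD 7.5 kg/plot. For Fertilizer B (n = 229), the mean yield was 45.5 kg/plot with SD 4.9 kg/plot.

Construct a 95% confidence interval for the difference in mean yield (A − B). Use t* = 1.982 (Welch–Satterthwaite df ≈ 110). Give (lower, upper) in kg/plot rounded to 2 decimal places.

(-18.94, -15.46)

Per-group SEs: s₁/√n₁ = 7.5/√84 = 0.8183, s₂/√n₂ = 4.9/√229 = 0.3238.
Unpooled SE of the difference: √(0.66961489 + 0.10484644) = 0.8800.
Margin of error = t* · SE = 1.982 × 0.8800 = 1.7442.
x̄₁ − x̄₂ = 28.3 − 45.5 = -17.2000.
CI: -17.2000 ± 1.7442 = (-18.94, -15.46).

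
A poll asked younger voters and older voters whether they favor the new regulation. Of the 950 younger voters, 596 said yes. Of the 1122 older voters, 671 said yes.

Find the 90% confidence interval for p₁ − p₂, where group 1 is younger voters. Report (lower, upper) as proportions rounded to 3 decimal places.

(-0.006, 0.065)

p̂₁ = 596/950 = 0.6274 and p̂₂ = 671/1122 = 0.5980.
SE₁ = √(p̂₁(1−p̂₁)/n₁) = √(0.6274·0.3726/950) = 0.01569; SE₂ = √(0.5980·0.4020/1122) = 0.01464.
Independent samples: SE of the difference = √(SE₁² + SE₂²) = √(0.0002461761 + 0.0002143296) = 0.02146.
z* for 90% confidence is 1.645, so the margin of error is 1.645 × 0.02146 = 0.03530.
Point estimate p̂₁ − p̂₂ = 0.6274 − 0.5980 = 0.0294.
0.0294 ± 0.03530 → (-0.006, 0.065).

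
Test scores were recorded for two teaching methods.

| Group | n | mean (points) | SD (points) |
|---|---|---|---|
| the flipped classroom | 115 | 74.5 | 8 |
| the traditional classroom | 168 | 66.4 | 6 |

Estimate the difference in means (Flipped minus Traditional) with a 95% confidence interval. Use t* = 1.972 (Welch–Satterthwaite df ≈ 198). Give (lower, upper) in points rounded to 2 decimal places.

Per-group SEs: s₁/√n₁ = 8/√115 = 0.7460, s₂/√n₂ = 6/√168 = 0.4629.
Unpooled SE of the difference: √(0.556516 + 0.21427641) = 0.8779.
Margin of error = t* · SE = 1.972 × 0.8779 = 1.7312.
x̄₁ − x̄₂ = 74.5 − 66.4 = 8.1000.
CI: 8.1000 ± 1.7312 = (6.37, 9.83).

(6.37, 9.83)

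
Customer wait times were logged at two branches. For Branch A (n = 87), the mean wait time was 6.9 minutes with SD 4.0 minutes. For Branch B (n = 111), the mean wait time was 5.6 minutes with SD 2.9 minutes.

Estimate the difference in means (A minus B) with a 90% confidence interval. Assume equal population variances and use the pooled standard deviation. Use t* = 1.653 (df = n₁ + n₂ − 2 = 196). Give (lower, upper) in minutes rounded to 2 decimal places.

(0.49, 2.11)

s_p = √[((n₁−1)s₁² + (n₂−1)s₂²)/(n₁+n₂−2)] = √[(86·4.0² + 110·2.9²)/196] = 3.4264.
SE = 3.4264·√(1/87 + 1/111) = 0.4906.
With t* = 1.653, margin = 1.653 × 0.4906 = 0.8110.
x̄₁ − x̄₂ = 6.9 − 5.6 = 1.3000; interval 1.3000 ± 0.8110 = (0.49, 2.11).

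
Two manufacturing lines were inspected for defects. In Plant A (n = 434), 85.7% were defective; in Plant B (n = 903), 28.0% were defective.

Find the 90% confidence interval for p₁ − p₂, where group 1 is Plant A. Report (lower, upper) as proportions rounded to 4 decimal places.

(0.5400, 0.6140)

Each SE is √(p̂(1−p̂)/n): √(0.8570·0.1430/434) = 0.01680 and √(0.2800·0.7200/903) = 0.01494.
SE(p̂₁ − p̂₂) = √(SE₁² + SE₂²) = √(0.00028224 + 0.0002232036) = 0.02248, since the two samples are independent.
At 90% confidence z* = 1.645; margin = 1.645 × 0.02248 = 0.03698.
The difference is 0.8570 − 0.2800 = 0.5770, so the interval is 0.5770 ± 0.03698 = (0.5400, 0.6140).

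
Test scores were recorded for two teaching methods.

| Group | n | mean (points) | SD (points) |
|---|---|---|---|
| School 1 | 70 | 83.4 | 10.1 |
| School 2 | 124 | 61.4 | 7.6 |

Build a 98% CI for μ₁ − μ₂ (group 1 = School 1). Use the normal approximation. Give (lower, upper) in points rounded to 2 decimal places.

SE₁ = s₁/√n₁ = 10.1/√70 = 1.2072; SE₂ = 7.6/√124 = 0.6825.
Independent samples, unequal variances: SE_diff = √(SE₁² + SE₂²) = √(1.45733184 + 0.46580625) = 1.3868.
z* = 2.326, so margin of error = 2.326 × 1.3868 = 3.2257.
Difference in means = 83.4 − 61.4 = 22.0000.
22.0000 ± 3.2257 → (18.77, 25.23).

(18.77, 25.23)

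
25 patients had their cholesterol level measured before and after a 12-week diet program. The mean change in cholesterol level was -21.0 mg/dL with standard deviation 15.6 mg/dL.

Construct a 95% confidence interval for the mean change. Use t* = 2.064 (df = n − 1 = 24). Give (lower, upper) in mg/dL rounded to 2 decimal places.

(-27.44, -14.56)

This is a matched-pairs design, so SE = s_d/√n = 15.6/√25 = 3.1200.
Margin = 2.064 × 3.1200 = 6.4397; the interval is -21.0 ± 6.4397 = (-27.44, -14.56).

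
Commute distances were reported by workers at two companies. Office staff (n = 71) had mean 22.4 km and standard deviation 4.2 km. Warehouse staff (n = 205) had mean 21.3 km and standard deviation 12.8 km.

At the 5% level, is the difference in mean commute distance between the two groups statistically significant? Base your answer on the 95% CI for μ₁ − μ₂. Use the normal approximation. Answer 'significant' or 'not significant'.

SE₁ = s₁/√n₁ = 4.2/√71 = 0.4984; SE₂ = 12.8/√205 = 0.8940.
Independent samples, unequal variances: SE_diff = √(SE₁² + SE₂²) = √(0.24840256 + 0.799236) = 1.0235.
z* = 1.960, so margin of error = 1.960 × 1.0235 = 2.0061.
Difference in means = 22.4 − 21.3 = 1.1000.
1.1000 ± 2.0061 → (-0.9061, 3.1061).
The interval (-0.9061, 3.1061) contains 0, so the difference is not significant.

not significant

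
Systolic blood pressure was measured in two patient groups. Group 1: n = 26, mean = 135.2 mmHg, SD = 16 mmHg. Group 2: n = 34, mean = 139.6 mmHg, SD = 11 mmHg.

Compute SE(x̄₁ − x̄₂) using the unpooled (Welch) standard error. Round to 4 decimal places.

3.6613

Per-group SEs: s₁/√n₁ = 16/√26 = 3.1379, s₂/√n₂ = 11/√34 = 1.8865.
Unpooled SE of the difference: √(9.84641641 + 3.55888225) = 3.6613.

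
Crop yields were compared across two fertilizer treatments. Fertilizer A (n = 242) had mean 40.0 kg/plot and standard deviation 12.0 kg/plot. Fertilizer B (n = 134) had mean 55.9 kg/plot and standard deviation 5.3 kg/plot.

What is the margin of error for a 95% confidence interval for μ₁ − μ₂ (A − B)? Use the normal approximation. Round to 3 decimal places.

Per-group SEs: s₁/√n₁ = 12.0/√242 = 0.7714, s₂/√n₂ = 5.3/√134 = 0.4579.
Unpooled SE of the difference: √(0.59505796 + 0.20967241) = 0.8971.
Margin of error = z* · SE = 1.960 × 0.8971 = 1.7583.

1.758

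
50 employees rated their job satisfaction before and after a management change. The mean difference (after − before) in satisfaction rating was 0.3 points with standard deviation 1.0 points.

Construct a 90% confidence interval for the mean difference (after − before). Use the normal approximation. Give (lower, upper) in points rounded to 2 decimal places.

(0.07, 0.53)

Paired design: SE = s_d/√n = 1.0/√50 = 0.1414.
z* = 1.645; margin of error = 1.645 × 0.1414 = 0.2326.
0.3 ± 0.2326 → (0.07, 0.53).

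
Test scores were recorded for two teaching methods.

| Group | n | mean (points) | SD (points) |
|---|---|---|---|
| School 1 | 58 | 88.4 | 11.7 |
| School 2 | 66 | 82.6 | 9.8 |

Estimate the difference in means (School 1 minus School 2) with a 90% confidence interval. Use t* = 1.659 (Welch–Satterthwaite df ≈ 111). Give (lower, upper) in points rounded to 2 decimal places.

(2.56, 9.04)

SE₁ = s₁/√n₁ = 11.7/√58 = 1.5363; SE₂ = 9.8/√66 = 1.2063.
Independent samples, unequal variances: SE_diff = √(SE₁² + SE₂²) = √(2.36021769 + 1.45515969) = 1.9533.
t* = 1.659, so margin of error = 1.659 × 1.9533 = 3.2405.
Difference in means = 88.4 − 82.6 = 5.8000.
5.8000 ± 3.2405 → (2.56, 9.04).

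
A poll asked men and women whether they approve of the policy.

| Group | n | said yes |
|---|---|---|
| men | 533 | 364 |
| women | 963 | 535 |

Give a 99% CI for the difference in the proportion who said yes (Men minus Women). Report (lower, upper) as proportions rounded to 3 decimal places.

p̂₁ = 364/533 = 0.6829 and p̂₂ = 535/963 = 0.5556.
SE₁ = √(p̂₁(1−p̂₁)/n₁) = √(0.6829·0.3171/533) = 0.02016; SE₂ = √(0.5556·0.4444/963) = 0.01601.
Independent samples: SE of the difference = √(SE₁² + SE₂²) = √(0.0004064256 + 0.0002563201) = 0.02574.
z* for 99% confidence is 2.576, so the margin of error is 2.576 × 0.02574 = 0.06631.
Point estimate p̂₁ − p̂₂ = 0.6829 − 0.5556 = 0.1273.
0.1273 ± 0.06631 → (0.061, 0.194).

(0.061, 0.194)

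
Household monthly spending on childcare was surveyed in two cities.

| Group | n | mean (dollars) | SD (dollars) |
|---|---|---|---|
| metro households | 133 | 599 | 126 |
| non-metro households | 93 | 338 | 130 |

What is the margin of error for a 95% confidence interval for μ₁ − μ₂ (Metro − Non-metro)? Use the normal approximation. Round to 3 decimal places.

34.010

Per-group SEs: s₁/√n₁ = 126/√133 = 10.9256, s₂/√n₂ = 130/√93 = 13.4804.
Unpooled SE of the difference: √(119.36873536 + 181.72118416) = 17.3519.
Margin of error = z* · SE = 1.960 × 17.3519 = 34.0097.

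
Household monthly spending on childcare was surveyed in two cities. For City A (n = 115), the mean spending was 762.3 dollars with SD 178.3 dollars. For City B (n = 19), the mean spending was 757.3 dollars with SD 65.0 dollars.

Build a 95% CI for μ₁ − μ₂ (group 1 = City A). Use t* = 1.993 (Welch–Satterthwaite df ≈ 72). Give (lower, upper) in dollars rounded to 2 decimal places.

(-39.51, 49.51)

Standard errors of each mean: 178.3/√115 = 16.6266 and 65.0/√19 = 14.9120.
SE(x̄₁ − x̄₂) = √(16.6266² + 14.9120²) = 22.3341 for independent samples with unequal variances.
With t* = 1.993, the margin is 1.993 × 22.3341 = 44.5119.
x̄₁ − x̄₂ = 762.3 − 757.3 = 5.0000; the interval is 5.0000 ± 44.5119 = (-39.51, 49.51).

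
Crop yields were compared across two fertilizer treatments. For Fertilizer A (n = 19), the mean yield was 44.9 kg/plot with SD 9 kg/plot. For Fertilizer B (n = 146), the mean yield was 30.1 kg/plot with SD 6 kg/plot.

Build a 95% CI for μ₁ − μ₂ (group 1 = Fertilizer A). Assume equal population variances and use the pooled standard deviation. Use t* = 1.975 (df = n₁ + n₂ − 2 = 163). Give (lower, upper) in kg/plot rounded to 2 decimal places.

s_p = √[((n₁−1)s₁² + (n₂−1)s₂²)/(n₁+n₂−2)] = √[(18·9² + 145·6²)/163] = 6.4007.
SE = 6.4007·√(1/19 + 1/146) = 1.5610.
With t* = 1.975, margin = 1.975 × 1.5610 = 3.0830.
x̄₁ − x̄₂ = 44.9 − 30.1 = 14.8000; interval 14.8000 ± 3.0830 = (11.72, 17.88).

(11.72, 17.88)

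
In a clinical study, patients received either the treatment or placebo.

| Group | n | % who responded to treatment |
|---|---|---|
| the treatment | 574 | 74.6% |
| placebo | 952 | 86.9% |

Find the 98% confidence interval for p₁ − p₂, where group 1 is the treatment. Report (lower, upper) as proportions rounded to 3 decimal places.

(-0.172, -0.074)

The two standard errors are √(0.7460×0.2540/574) = 0.01817 and √(0.8690×0.1310/952) = 0.01094.
Because the samples are independent, SE_diff = √(0.01817² + 0.01094²) = 0.02121.
Using z* = 2.326 for 98%, ME = 2.326 × 0.02121 = 0.04933.
p̂₁ − p̂₂ = -0.1230; interval -0.1230 ± 0.04933 gives (-0.172, -0.074).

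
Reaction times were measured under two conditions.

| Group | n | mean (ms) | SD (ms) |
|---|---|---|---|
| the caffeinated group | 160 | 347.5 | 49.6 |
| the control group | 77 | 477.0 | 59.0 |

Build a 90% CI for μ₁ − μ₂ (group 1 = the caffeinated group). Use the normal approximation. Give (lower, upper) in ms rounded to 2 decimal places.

Standard errors of each mean: 49.6/√160 = 3.9212 and 59.0/√77 = 6.7237.
SE(x̄₁ − x̄₂) = √(3.9212² + 6.7237²) = 7.7836 for independent samples with unequal variances.
With z* = 1.645, the margin is 1.645 × 7.7836 = 12.8040.
x̄₁ − x̄₂ = 347.5 − 477.0 = -129.5000; the interval is -129.5000 ± 12.8040 = (-142.30, -116.70).

(-142.30, -116.70)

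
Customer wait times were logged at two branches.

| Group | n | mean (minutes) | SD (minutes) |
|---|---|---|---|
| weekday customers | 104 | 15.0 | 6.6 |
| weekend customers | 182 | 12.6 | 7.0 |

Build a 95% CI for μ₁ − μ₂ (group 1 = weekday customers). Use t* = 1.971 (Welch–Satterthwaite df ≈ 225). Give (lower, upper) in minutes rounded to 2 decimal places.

SE₁ = s₁/√n₁ = 6.6/√104 = 0.6472; SE₂ = 7.0/√182 = 0.5189.
Independent samples, unequal variances: SE_diff = √(SE₁² + SE₂²) = √(0.41886784 + 0.26925721) = 0.8295.
t* = 1.971, so margin of error = 1.971 × 0.8295 = 1.6349.
Difference in means = 15.0 − 12.6 = 2.4000.
2.4000 ± 1.6349 → (0.77, 4.03).

(0.77, 4.03)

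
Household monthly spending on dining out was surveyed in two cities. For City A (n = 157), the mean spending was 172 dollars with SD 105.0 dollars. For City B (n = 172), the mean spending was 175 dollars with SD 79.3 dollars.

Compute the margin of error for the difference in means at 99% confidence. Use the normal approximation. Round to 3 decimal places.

26.619

SE₁ = s₁/√n₁ = 105.0/√157 = 8.3799; SE₂ = 79.3/√172 = 6.0466.
Independent samples, unequal variances: SE_diff = √(SE₁² + SE₂²) = √(70.22272401 + 36.56137156) = 10.3336.
z* = 2.576, so margin of error = 2.576 × 10.3336 = 26.6194.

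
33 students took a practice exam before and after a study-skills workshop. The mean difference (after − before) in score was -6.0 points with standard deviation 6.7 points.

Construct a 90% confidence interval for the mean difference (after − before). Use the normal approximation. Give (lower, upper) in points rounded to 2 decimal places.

(-7.92, -4.08)

This is a matched-pairs design, so SE = s_d/√n = 6.7/√33 = 1.1663.
Margin = 1.645 × 1.1663 = 1.9186; the interval is -6.0 ± 1.9186 = (-7.92, -4.08).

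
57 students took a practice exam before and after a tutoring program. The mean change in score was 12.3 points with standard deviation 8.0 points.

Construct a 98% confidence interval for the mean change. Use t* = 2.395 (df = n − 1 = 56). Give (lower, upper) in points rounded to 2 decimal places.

(9.76, 14.84)

Paired design: SE = s_d/√n = 8.0/√57 = 1.0596.
t* = 2.395; margin of error = 2.395 × 1.0596 = 2.5377.
12.3 ± 2.5377 → (9.76, 14.84).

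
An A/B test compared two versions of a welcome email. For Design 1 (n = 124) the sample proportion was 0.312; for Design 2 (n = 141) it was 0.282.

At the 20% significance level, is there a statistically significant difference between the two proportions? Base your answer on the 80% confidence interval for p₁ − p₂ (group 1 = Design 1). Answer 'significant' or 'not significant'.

not significant

Each SE is √(p̂(1−p̂)/n): √(0.3120·0.6880/124) = 0.04161 and √(0.2820·0.7180/141) = 0.03789.
SE(p̂₁ − p̂₂) = √(SE₁² + SE₂²) = √(0.0017313921 + 0.0014356521) = 0.05628, since the two samples are independent.
At 80% confidence z* = 1.282; margin = 1.282 × 0.05628 = 0.07215.
The difference is 0.3120 − 0.2820 = 0.0300, so the interval is 0.0300 ± 0.07215 = (-0.04215, 0.10215).
The interval (-0.04215, 0.10215) contains 0, so the difference is not significant.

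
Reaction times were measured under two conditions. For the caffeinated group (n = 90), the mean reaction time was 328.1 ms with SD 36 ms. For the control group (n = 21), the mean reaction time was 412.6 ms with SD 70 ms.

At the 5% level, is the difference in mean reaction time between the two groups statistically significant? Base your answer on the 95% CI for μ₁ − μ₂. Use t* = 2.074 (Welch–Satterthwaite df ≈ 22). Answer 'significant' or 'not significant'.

significant

Standard errors of each mean: 36/√90 = 3.7947 and 70/√21 = 15.2753.
SE(x̄₁ − x̄₂) = √(3.7947² + 15.2753²) = 15.7396 for independent samples with unequal variances.
With t* = 2.074, the margin is 2.074 × 15.7396 = 32.6439.
x̄₁ − x̄₂ = 328.1 − 412.6 = -84.5000; the interval is -84.5000 ± 32.6439 = (-117.1439, -51.8561).
The interval (-117.1439, -51.8561) does not contain 0, so the difference is significant.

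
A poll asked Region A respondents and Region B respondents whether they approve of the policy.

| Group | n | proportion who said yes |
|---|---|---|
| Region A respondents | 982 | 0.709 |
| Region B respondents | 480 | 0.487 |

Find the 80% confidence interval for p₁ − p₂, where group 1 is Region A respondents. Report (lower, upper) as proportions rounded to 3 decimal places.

The two standard errors are √(0.7090×0.2910/982) = 0.01449 and √(0.4870×0.5130/480) = 0.02281.
Because the samples are independent, SE_diff = √(0.01449² + 0.02281²) = 0.02702.
Using z* = 1.282 for 80%, ME = 1.282 × 0.02702 = 0.03464.
p̂₁ − p̂₂ = 0.2220; interval 0.2220 ± 0.03464 gives (0.187, 0.257).

(0.187, 0.257)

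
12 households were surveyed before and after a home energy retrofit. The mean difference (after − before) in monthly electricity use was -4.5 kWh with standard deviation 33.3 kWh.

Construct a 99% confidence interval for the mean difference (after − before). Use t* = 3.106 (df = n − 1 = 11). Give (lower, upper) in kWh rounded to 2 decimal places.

(-34.36, 25.36)

This is a matched-pairs design, so SE = s_d/√n = 33.3/√12 = 9.6129.
Margin = 3.106 × 9.6129 = 29.8577; the interval is -4.5 ± 29.8577 = (-34.36, 25.36).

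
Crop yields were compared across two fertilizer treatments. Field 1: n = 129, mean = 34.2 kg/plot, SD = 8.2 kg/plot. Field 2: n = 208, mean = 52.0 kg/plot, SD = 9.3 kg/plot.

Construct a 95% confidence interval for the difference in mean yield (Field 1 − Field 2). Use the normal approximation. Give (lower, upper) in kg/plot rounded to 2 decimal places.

(-19.70, -15.90)

Standard errors of each mean: 8.2/√129 = 0.7220 and 9.3/√208 = 0.6448.
SE(x̄₁ − x̄₂) = √(0.7220² + 0.6448²) = 0.9680 for independent samples with unequal variances.
With z* = 1.960, the margin is 1.960 × 0.9680 = 1.8973.
x̄₁ − x̄₂ = 34.2 − 52.0 = -17.8000; the interval is -17.8000 ± 1.8973 = (-19.70, -15.90).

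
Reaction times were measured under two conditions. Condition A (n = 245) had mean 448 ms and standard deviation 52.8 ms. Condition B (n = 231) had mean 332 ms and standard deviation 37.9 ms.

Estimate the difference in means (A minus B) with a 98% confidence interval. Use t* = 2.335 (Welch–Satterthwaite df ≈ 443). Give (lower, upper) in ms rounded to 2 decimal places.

SE₁ = s₁/√n₁ = 52.8/√245 = 3.3733; SE₂ = 37.9/√231 = 2.4936.
Independent samples, unequal variances: SE_diff = √(SE₁² + SE₂²) = √(11.37915289 + 6.21804096) = 4.1949.
t* = 2.335, so margin of error = 2.335 × 4.1949 = 9.7951.
Difference in means = 448 − 332 = 116.0000.
116.0000 ± 9.7951 → (106.20, 125.80).

(106.20, 125.80)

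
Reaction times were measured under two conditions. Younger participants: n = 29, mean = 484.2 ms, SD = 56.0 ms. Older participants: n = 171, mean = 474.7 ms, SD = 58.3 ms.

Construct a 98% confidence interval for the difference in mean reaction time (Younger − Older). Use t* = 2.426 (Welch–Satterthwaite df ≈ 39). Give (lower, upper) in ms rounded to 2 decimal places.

(-17.95, 36.95)

SE₁ = s₁/√n₁ = 56.0/√29 = 10.3989; SE₂ = 58.3/√171 = 4.4583.
Independent samples, unequal variances: SE_diff = √(SE₁² + SE₂²) = √(108.13712121 + 19.87643889) = 11.3143.
t* = 2.426, so margin of error = 2.426 × 11.3143 = 27.4485.
Difference in means = 484.2 − 474.7 = 9.5000.
9.5000 ± 27.4485 → (-17.95, 36.95).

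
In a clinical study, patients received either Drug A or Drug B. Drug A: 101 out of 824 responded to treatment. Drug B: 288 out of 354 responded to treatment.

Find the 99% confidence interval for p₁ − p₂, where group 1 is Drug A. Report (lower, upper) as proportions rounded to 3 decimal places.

(-0.752, -0.630)

First, p̂₁ = 101/824 = 0.1226; p̂₂ = 288/354 = 0.8136.
The two standard errors are √(0.1226×0.8774/824) = 0.01143 and √(0.8136×0.1864/354) = 0.02070.
Because the samples are independent, SE_diff = √(0.01143² + 0.02070²) = 0.02365.
Using z* = 2.576 for 99%, ME = 2.576 × 0.02365 = 0.06092.
p̂₁ − p̂₂ = -0.6910; interval -0.6910 ± 0.06092 gives (-0.752, -0.630).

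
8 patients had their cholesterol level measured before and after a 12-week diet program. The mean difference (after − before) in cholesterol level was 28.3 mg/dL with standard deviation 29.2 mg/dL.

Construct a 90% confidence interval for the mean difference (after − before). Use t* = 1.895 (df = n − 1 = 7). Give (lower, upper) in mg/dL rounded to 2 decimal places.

Paired design: SE = s_d/√n = 29.2/√8 = 10.3238.
t* = 1.895; margin of error = 1.895 × 10.3238 = 19.5636.
28.3 ± 19.5636 → (8.74, 47.86).

(8.74, 47.86)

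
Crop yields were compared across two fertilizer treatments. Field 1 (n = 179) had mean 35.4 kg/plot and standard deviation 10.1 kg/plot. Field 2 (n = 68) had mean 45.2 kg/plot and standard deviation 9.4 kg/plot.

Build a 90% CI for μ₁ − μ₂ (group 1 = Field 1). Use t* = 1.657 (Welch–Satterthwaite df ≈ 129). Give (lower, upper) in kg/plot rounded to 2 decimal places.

SE₁ = s₁/√n₁ = 10.1/√179 = 0.7549; SE₂ = 9.4/√68 = 1.1399.
Independent samples, unequal variances: SE_diff = √(SE₁² + SE₂²) = √(0.56987401 + 1.29937201) = 1.3672.
t* = 1.657, so margin of error = 1.657 × 1.3672 = 2.2655.
Difference in means = 35.4 − 45.2 = -9.8000.
-9.8000 ± 2.2655 → (-12.07, -7.53).

(-12.07, -7.53)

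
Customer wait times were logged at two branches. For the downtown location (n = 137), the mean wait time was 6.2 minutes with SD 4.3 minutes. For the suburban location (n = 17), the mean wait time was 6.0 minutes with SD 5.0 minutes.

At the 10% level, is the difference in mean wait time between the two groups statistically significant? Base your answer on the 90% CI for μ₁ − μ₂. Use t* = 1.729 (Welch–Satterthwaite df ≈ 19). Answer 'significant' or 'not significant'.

SE₁ = s₁/√n₁ = 4.3/√137 = 0.3674; SE₂ = 5.0/√17 = 1.2127.
Independent samples, unequal variances: SE_diff = √(SE₁² + SE₂²) = √(0.13498276 + 1.47064129) = 1.2671.
t* = 1.729, so margin of error = 1.729 × 1.2671 = 2.1908.
Difference in means = 6.2 − 6.0 = 0.2000.
0.2000 ± 2.1908 → (-1.9908, 2.3908).
The interval (-1.9908, 2.3908) contains 0, so the difference is not significant.

not significant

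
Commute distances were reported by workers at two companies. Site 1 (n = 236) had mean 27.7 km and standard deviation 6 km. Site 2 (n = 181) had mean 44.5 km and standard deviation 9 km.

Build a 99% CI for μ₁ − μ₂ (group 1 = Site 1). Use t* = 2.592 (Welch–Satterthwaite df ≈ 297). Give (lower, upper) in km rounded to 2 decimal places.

(-18.81, -14.79)

SE₁ = s₁/√n₁ = 6/√236 = 0.3906; SE₂ = 9/√181 = 0.6690.
Independent samples, unequal variances: SE_diff = √(SE₁² + SE₂²) = √(0.15256836 + 0.447561) = 0.7747.
t* = 2.592, so margin of error = 2.592 × 0.7747 = 2.0080.
Difference in means = 27.7 − 44.5 = -16.8000.
-16.8000 ± 2.0080 → (-18.81, -14.79).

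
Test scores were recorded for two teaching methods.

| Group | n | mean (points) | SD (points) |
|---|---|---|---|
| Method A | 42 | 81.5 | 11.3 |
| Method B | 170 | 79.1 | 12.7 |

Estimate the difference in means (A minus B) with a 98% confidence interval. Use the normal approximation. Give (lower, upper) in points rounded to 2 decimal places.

Per-group SEs: s₁/√n₁ = 11.3/√42 = 1.7436, s₂/√n₂ = 12.7/√170 = 0.9740.
Unpooled SE of the difference: √(3.04014096 + 0.948676) = 1.9972.
Margin of error = z* · SE = 2.326 × 1.9972 = 4.6455.
x̄₁ − x̄₂ = 81.5 − 79.1 = 2.4000.
CI: 2.4000 ± 4.6455 = (-2.25, 7.05).

(-2.25, 7.05)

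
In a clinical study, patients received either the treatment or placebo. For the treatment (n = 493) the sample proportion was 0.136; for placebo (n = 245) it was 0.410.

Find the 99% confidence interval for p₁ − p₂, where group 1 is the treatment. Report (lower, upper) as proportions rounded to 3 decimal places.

SE₁ = √(p̂₁(1−p̂₁)/n₁) = √(0.1360·0.8640/493) = 0.01544; SE₂ = √(0.4100·0.5900/245) = 0.03142.
Independent samples: SE of the difference = √(SE₁² + SE₂²) = √(0.0002383936 + 0.0009872164) = 0.03501.
z* for 99% confidence is 2.576, so the margin of error is 2.576 × 0.03501 = 0.09019.
Point estimate p̂₁ − p̂₂ = 0.1360 − 0.4100 = -0.2740.
-0.2740 ± 0.09019 → (-0.364, -0.184).

(-0.364, -0.184)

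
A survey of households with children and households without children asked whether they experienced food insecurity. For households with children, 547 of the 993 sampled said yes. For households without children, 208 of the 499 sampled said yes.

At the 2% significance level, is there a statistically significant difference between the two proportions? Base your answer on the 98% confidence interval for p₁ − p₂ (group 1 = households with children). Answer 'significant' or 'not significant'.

significant

First, p̂₁ = 547/993 = 0.5509; p̂₂ = 208/499 = 0.4168.
The two standard errors are √(0.5509×0.4491/993) = 0.01578 and √(0.4168×0.5832/499) = 0.02207.
Because the samples are independent, SE_diff = √(0.01578² + 0.02207²) = 0.02713.
Using z* = 2.326 for 98%, ME = 2.326 × 0.02713 = 0.06310.
p̂₁ − p̂₂ = 0.1341; interval 0.1341 ± 0.06310 gives (0.07100, 0.19720).
The interval (0.07100, 0.19720) does not contain 0, so the difference is significant.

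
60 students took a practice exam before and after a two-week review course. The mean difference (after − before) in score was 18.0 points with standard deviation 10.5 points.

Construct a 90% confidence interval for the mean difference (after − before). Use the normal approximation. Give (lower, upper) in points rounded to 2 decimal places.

(15.77, 20.23)

Paired design: SE = s_d/√n = 10.5/√60 = 1.3555.
z* = 1.645; margin of error = 1.645 × 1.3555 = 2.2298.
18.0 ± 2.2298 → (15.77, 20.23).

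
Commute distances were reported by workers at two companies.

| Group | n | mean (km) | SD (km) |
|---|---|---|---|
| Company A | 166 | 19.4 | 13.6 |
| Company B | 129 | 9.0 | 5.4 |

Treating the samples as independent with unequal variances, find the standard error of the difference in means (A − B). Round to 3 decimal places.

1.158

Per-group SEs: s₁/√n₁ = 13.6/√166 = 1.0556, s₂/√n₂ = 5.4/√129 = 0.4754.
Unpooled SE of the difference: √(1.11429136 + 0.22600516) = 1.1577.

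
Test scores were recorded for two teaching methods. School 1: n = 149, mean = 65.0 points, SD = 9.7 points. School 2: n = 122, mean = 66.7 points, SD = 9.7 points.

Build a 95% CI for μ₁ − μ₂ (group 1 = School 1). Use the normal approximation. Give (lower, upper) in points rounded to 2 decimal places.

(-4.02, 0.62)

Standard errors of each mean: 9.7/√149 = 0.7947 and 9.7/√122 = 0.8782.
SE(x̄₁ − x̄₂) = √(0.7947² + 0.8782²) = 1.1844 for independent samples with unequal variances.
With z* = 1.960, the margin is 1.960 × 1.1844 = 2.3214.
x̄₁ − x̄₂ = 65.0 − 66.7 = -1.7000; the interval is -1.7000 ± 2.3214 = (-4.02, 0.62).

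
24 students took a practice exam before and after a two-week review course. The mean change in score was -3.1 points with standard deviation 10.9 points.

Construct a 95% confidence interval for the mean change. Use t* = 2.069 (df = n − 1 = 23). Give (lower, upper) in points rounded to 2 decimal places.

Paired design: SE = s_d/√n = 10.9/√24 = 2.2250.
t* = 2.069; margin of error = 2.069 × 2.2250 = 4.6035.
-3.1 ± 4.6035 → (-7.70, 1.50).

(-7.70, 1.50)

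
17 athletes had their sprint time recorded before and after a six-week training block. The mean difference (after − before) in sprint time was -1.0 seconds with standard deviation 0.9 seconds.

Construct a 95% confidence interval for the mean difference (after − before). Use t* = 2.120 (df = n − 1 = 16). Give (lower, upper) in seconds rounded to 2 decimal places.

(-1.46, -0.54)

Paired design: SE = s_d/√n = 0.9/√17 = 0.2183.
t* = 2.120; margin of error = 2.120 × 0.2183 = 0.4628.
-1.0 ± 0.4628 → (-1.46, -0.54).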